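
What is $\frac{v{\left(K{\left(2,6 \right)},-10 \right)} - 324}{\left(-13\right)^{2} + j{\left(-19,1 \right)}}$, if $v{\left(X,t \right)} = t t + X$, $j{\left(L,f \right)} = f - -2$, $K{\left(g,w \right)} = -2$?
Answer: $- \frac{113}{86} \approx -1.314$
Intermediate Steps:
$j{\left(L,f \right)} = 2 + f$ ($j{\left(L,f \right)} = f + 2 = 2 + f$)
$v{\left(X,t \right)} = X + t^{2}$ ($v{\left(X,t \right)} = t^{2} + X = X + t^{2}$)
$\frac{v{\left(K{\left(2,6 \right)},-10 \right)} - 324}{\left(-13\right)^{2} + j{\left(-19,1 \right)}} = \frac{\left(-2 + \left(-10\right)^{2}\right) - 324}{\left(-13\right)^{2} + \left(2 + 1\right)} = \frac{\left(-2 + 100\right) - 324}{169 + 3} = \frac{98 - 324}{172} = \left(-226\right) \frac{1}{172} = - \frac{113}{86}$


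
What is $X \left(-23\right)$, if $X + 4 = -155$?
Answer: $3657$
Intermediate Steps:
$X = -159$ ($X = -4 - 155 = -159$)
$X \left(-23\right) = \left(-159\right) \left(-23\right) = 3657$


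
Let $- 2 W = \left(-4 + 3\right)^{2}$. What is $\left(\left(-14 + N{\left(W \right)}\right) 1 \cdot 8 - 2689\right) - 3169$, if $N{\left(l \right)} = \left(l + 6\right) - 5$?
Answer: $-5966$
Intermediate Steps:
$W = - \frac{1}{2}$ ($W = - \frac{\left(-4 + 3\right)^{2}}{2} = - \frac{\left(-1\right)^{2}}{2} = \left(- \frac{1}{2}\right) 1 = - \frac{1}{2} \approx -0.5$)
$N{\left(l \right)} = 1 + l$ ($N{\left(l \right)} = \left(6 + l\right) - 5 = 1 + l$)
$\left(\left(-14 + N{\left(W \right)}\right) 1 \cdot 8 - 2689\right) - 3169 = \left(\left(-14 + \left(1 - \frac{1}{2}\right)\right) 1 \cdot 8 - 2689\right) - 3169 = \left(\left(-14 + \frac{1}{2}\right) 8 - 2689\right) - 3169 = \left(\left(- \frac{27}{2}\right) 8 - 2689\right) - 3169 = \left(-108 - 2689\right) - 3169 = -2797 - 3169 = -5966$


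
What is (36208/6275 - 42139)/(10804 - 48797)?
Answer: 264386017/238406075 ≈ 1.1090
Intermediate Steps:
(36208/6275 - 42139)/(10804 - 48797) = (36208*(1/6275) - 42139)/(-37993) = (36208/6275 - 42139)*(-1/37993) = -264386017/6275*(-1/37993) = 264386017/238406075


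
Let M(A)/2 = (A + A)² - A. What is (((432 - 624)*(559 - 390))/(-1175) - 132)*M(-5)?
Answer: -5151384/235 ≈ -21921.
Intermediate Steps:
M(A) = -2*A + 8*A² (M(A) = 2*((A + A)² - A) = 2*((2*A)² - A) = 2*(4*A² - A) = 2*(-A + 4*A²) = -2*A + 8*A²)
(((432 - 624)*(559 - 390))/(-1175) - 132)*M(-5) = (((432 - 624)*(559 - 390))/(-1175) - 132)*(2*(-5)*(-1 + 4*(-5))) = (-192*169*(-1/1175) - 132)*(2*(-5)*(-1 - 20)) = (-32448*(-1/1175) - 132)*(2*(-5)*(-21)) = (32448/1175 - 132)*210 = -122652/1175*210 = -5151384/235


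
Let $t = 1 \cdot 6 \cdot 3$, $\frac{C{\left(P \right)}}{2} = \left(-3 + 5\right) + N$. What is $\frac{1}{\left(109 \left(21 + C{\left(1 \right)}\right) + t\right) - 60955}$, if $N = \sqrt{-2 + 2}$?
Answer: $- \frac{1}{58212} \approx -1.7179 \cdot 10^{-5}$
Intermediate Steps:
$N = 0$ ($N = \sqrt{0} = 0$)
$C{\left(P \right)} = 4$ ($C{\left(P \right)} = 2 \left(\left(-3 + 5\right) + 0\right) = 2 \left(2 + 0\right) = 2 \cdot 2 = 4$)
$t = 18$ ($t = 6 \cdot 3 = 18$)
$\frac{1}{\left(109 \left(21 + C{\left(1 \right)}\right) + t\right) - 60955} = \frac{1}{\left(109 \left(21 + 4\right) + 18\right) - 60955} = \frac{1}{\left(109 \cdot 25 + 18\right) - 60955} = \frac{1}{\left(2725 + 18\right) - 60955} = \frac{1}{2743 - 60955} = \frac{1}{-58212} = - \frac{1}{58212}$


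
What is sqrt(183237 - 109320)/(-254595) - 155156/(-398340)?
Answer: 38789/99585 - sqrt(8213)/84865 ≈ 0.38844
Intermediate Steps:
sqrt(183237 - 109320)/(-254595) - 155156/(-398340) = sqrt(73917)*(-1/254595) - 155156*(-1/398340) = (3*sqrt(8213))*(-1/254595) + 38789/99585 = -sqrt(8213)/84865 + 38789/99585 = 38789/99585 - sqrt(8213)/84865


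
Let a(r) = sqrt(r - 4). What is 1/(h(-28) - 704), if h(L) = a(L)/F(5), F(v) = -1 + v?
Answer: -352/247809 - I*sqrt(2)/495618 ≈ -0.0014204 - 2.8534e-6*I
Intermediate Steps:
a(r) = sqrt(-4 + r)
h(L) = sqrt(-4 + L)/4 (h(L) = sqrt(-4 + L)/(-1 + 5) = sqrt(-4 + L)/4)
1/(h(-28) - 704) = 1/(sqrt(-4 - 28)/4 - 704) = 1/(sqrt(-32)/4 - 704) = 1/((4*I*sqrt(2))/4 - 704) = 1/(I*sqrt(2) - 704) = 1/(-704 + I*sqrt(2))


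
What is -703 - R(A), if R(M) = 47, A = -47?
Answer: -750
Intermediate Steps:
-703 - R(A) = -703 - 1*47 = -703 - 47 = -750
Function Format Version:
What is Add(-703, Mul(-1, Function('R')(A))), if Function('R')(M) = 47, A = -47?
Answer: -750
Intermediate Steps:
Add(-703, Mul(-1, Function('R')(A))) = Add(-703, Mul(-1, 47)) = Add(-703, -47) = -750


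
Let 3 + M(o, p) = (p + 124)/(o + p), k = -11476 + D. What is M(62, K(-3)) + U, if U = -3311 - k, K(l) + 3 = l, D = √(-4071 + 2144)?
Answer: 228595/28 - I*√1927 ≈ 8164.1 - 43.898*I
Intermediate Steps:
D = I*√1927 (D = √(-1927) = I*√1927 ≈ 43.898*I)
k = -11476 + I*√1927 ≈ -11476.0 + 43.898*I
K(l) = -3 + l
M(o, p) = -3 + (124 + p)/(o + p) (M(o, p) = -3 + (p + 124)/(o + p) = -3 + (124 + p)/(o + p))
U = 8165 - I*√1927 (U = -3311 - (-11476 + I*√1927) = -3311 + (11476 - I*√1927) = 8165 - I*√1927 ≈ 8165.0 - 43.898*I)
M(62, K(-3)) + U = (124 - 3*62 - 2*(-3 - 3))/(62 + (-3 - 3)) + (8165 - I*√1927) = (124 - 186 - 2*(-6))/(62 - 6) + (8165 - I*√1927) = (124 - 186 + 12)/56 + (8165 - I*√1927) = (1/56)*(-50) + (8165 - I*√1927) = -25/28 + (8165 - I*√1927) = 228595/28 - I*√1927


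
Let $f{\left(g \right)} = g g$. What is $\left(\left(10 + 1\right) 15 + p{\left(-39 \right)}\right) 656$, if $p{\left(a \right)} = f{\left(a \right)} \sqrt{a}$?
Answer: $108240 + 997776 i \sqrt{39} \approx 1.0824 \cdot 10^{5} + 6.2311 \cdot 10^{6} i$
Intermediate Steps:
$f{\left(g \right)} = g^{2}$
$p{\left(a \right)} = a^{\frac{5}{2}}$ ($p{\left(a \right)} = a^{2} \sqrt{a} = a^{\frac{5}{2}}$)
$\left(\left(10 + 1\right) 15 + p{\left(-39 \right)}\right) 656 = \left(\left(10 + 1\right) 15 + \left(-39\right)^{\frac{5}{2}}\right) 656 = \left(11 \cdot 15 + 1521 i \sqrt{39}\right) 656 = \left(165 + 1521 i \sqrt{39}\right) 656 = 108240 + 997776 i \sqrt{39}$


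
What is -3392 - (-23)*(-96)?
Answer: -5600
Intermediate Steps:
-3392 - (-23)*(-96) = -3392 - 1*2208 = -3392 - 2208 = -5600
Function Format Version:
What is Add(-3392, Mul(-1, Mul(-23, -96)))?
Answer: -5600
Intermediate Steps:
Add(-3392, Mul(-1, Mul(-23, -96))) = Add(-3392, Mul(-1, 2208)) = Add(-3392, -2208) = -5600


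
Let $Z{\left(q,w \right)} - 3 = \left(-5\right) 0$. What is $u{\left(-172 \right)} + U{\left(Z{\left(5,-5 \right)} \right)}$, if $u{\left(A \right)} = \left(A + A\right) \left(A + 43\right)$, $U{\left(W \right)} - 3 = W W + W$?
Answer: $44391$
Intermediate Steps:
$Z{\left(q,w \right)} = 3$ ($Z{\left(q,w \right)} = 3 - 0 = 3 + 0 = 3$)
$U{\left(W \right)} = 3 + W + W^{2}$ ($U{\left(W \right)} = 3 + \left(W W + W\right) = 3 + \left(W^{2} + W\right) = 3 + \left(W + W^{2}\right) = 3 + W + W^{2}$)
$u{\left(A \right)} = 2 A \left(43 + A\right)$
$u{\left(-172 \right)} + U{\left(Z{\left(5,-5 \right)} \right)} = 2 \left(-172\right) \left(43 - 172\right) + \left(3 + 3 + 3^{2}\right) = 2 \left(-172\right) \left(-129\right) + \left(3 + 3 + 9\right) = 44376 + 15 = 44391$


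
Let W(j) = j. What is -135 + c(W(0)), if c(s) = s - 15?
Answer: -150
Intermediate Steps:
c(s) = -15 + s
-135 + c(W(0)) = -135 + (-15 + 0) = -135 - 15 = -150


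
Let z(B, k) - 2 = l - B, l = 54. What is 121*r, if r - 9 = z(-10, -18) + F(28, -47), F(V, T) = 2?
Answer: 9317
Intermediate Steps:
z(B, k) = 56 - B (z(B, k) = 2 + (54 - B) = 56 - B)
r = 77 (r = 9 + ((56 - 1*(-10)) + 2) = 9 + ((56 + 10) + 2) = 9 + (66 + 2) = 9 + 68 = 77)
121*r = 121*77 = 9317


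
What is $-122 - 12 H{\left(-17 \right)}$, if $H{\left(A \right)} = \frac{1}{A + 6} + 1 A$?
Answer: $\frac{914}{11} \approx 83.091$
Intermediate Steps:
$H{\left(A \right)} = A + \frac{1}{6 + A}$ ($H{\left(A \right)} = \frac{1}{6 + A} + A = A + \frac{1}{6 + A}$)
$-122 - 12 H{\left(-17 \right)} = -122 - 12 \frac{1 + \left(-17\right)^{2} + 6 \left(-17\right)}{6 - 17} = -122 - 12 \frac{1 + 289 - 102}{-11} = -122 - 12 \left(\left(- \frac{1}{11}\right) 188\right) = -122 - - \frac{2256}{11} = -122 + \frac{2256}{11} = \frac{914}{11}$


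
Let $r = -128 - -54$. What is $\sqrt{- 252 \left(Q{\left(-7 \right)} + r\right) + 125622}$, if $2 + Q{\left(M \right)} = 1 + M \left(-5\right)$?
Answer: $3 \sqrt{15078} \approx 368.38$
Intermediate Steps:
$Q{\left(M \right)} = -1 - 5 M$ ($Q{\left(M \right)} = -2 + \left(1 + M \left(-5\right)\right) = -2 - \left(-1 + 5 M\right) = -1 - 5 M$)
$r = -74$ ($r = -128 + 54 = -74$)
$\sqrt{- 252 \left(Q{\left(-7 \right)} + r\right) + 125622} = \sqrt{- 252 \left(\left(-1 - -35\right) - 74\right) + 125622} = \sqrt{- 252 \left(\left(-1 + 35\right) - 74\right) + 125622} = \sqrt{- 252 \left(34 - 74\right) + 125622} = \sqrt{\left(-252\right) \left(-40\right) + 125622} = \sqrt{10080 + 125622} = \sqrt{135702} = 3 \sqrt{15078}$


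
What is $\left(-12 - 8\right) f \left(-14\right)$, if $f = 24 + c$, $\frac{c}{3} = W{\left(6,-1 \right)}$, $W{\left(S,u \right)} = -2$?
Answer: $5040$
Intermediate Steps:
$c = -6$ ($c = 3 \left(-2\right) = -6$)
$f = 18$ ($f = 24 - 6 = 18$)
$\left(-12 - 8\right) f \left(-14\right) = \left(-12 - 8\right) 18 \left(-14\right) = \left(-20\right) 18 \left(-14\right) = \left(-360\right) \left(-14\right) = 5040$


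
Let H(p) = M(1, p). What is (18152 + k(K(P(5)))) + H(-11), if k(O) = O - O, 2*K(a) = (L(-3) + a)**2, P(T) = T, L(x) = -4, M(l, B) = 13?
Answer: 18165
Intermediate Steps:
K(a) = (-4 + a)**2/2
k(O) = 0
H(p) = 13
(18152 + k(K(P(5)))) + H(-11) = (18152 + 0) + 13 = 18152 + 13 = 18165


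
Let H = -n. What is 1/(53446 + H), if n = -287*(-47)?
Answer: 1/39957 ≈ 2.5027e-5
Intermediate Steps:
n = 13489
H = -13489 (H = -1*13489 = -13489)
1/(53446 + H) = 1/(53446 - 13489) = 1/39957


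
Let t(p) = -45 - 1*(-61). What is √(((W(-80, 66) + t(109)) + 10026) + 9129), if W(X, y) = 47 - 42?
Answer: 2*√4794 ≈ 138.48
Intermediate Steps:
t(p) = 16 (t(p) = -45 + 61 = 16)
W(X, y) = 5
√(((W(-80, 66) + t(109)) + 10026) + 9129) = √(((5 + 16) + 10026) + 9129) = √((21 + 10026) + 9129) = √(10047 + 9129) = √19176 = 2*√4794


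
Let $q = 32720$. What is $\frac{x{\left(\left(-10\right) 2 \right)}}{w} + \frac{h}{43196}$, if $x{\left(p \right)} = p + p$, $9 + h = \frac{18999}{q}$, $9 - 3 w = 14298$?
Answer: $\frac{55222808797}{6731896170560} \approx 0.0082032$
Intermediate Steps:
$w = -4763$ ($w = 3 - 4766 = -4763$)
$h = - \frac{275481}{32720}$ ($h = -9 + \frac{18999}{32720} = - \frac{275481}{32720} \approx -8.4193$)
$x{\left(p \right)} = 2 p$
$\frac{x{\left(\left(-10\right) 2 \right)}}{w} + \frac{h}{43196} = \frac{2 \left(\left(-10\right) 2\right)}{-4763} - \frac{275481}{32720 \cdot 43196} = 2 \left(-20\right) \left(- \frac{1}{4763}\right) - \frac{275481}{1413373120} = \left(-40\right) \left(- \frac{1}{4763}\right) - \frac{275481}{1413373120} = \frac{40}{4763} - \frac{275481}{1413373120} = \frac{55222808797}{6731896170560}$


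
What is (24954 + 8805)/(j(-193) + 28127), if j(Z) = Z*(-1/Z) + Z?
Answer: 11253/9311 ≈ 1.2086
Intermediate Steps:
j(Z) = -1 + Z
(24954 + 8805)/(j(-193) + 28127) = (24954 + 8805)/((-1 - 193) + 28127) = 33759/(-194 + 28127) = 33759/27933 = 33759*(1/27933) = 11253/9311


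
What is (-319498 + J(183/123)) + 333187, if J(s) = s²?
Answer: 23014930/1681 ≈ 13691.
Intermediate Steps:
(-319498 + J(183/123)) + 333187 = (-319498 + (183/123)²) + 333187 = (-319498 + (183*(1/123))²) + 333187 = (-319498 + (61/41)²) + 333187 = (-319498 + 3721/1681) + 333187 = -537072417/1681 + 333187 = 23014930/1681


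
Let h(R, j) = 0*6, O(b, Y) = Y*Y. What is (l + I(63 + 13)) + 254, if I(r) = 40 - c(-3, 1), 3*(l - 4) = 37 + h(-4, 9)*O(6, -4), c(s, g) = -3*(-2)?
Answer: 913/3 ≈ 304.33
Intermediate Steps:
O(b, Y) = Y²
h(R, j) = 0
c(s, g) = 6
l = 49/3 (l = 4 + (37 + 0*(-4)²)/3 = 4 + (37 + 0*16)/3 = 4 + (37 + 0)/3 = 4 + (⅓)*37 = 4 + 37/3 = 49/3 ≈ 16.333)
I(r) = 34 (I(r) = 40 - 1*6 = 40 - 6 = 34)
(l + I(63 + 13)) + 254 = (49/3 + 34) + 254 = 151/3 + 254 = 913/3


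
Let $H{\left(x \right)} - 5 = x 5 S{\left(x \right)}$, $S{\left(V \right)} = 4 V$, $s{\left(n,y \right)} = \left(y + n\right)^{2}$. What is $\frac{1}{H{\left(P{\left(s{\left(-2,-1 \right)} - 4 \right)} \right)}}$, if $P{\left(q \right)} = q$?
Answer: $\frac{1}{505} \approx 0.0019802$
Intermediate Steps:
$s{\left(n,y \right)} = \left(n + y\right)^{2}$
$H{\left(x \right)} = 5 + 20 x^{2}$ ($H{\left(x \right)} = 5 + x 5 \cdot 4 x = 5 + 5 x 4 x = 5 + 20 x^{2}$)
$\frac{1}{H{\left(P{\left(s{\left(-2,-1 \right)} - 4 \right)} \right)}} = \frac{1}{5 + 20 \left(\left(-2 - 1\right)^{2} - 4\right)^{2}} = \frac{1}{5 + 20 \left(\left(-3\right)^{2} - 4\right)^{2}} = \frac{1}{5 + 20 \left(9 - 4\right)^{2}} = \frac{1}{5 + 20 \cdot 5^{2}} = \frac{1}{5 + 20 \cdot 25} = \frac{1}{5 + 500} = \frac{1}{505}$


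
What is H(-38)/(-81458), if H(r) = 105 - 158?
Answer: 53/81458 ≈ 0.00065064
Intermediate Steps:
H(r) = -53
H(-38)/(-81458) = -53/(-81458) = -53*(-1/81458) = 53/81458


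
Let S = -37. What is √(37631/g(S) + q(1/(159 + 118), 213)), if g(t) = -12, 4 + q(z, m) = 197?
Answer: I*√105945/6 ≈ 54.249*I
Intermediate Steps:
q(z, m) = 193 (q(z, m) = -4 + 197 = 193)
√(37631/g(S) + q(1/(159 + 118), 213)) = √(37631/(-12) + 193) = √(37631*(-1/12) + 193) = √(-37631/12 + 193) = √(-35315/12) = I*√105945/6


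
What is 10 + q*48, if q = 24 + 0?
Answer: 1162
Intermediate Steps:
q = 24
10 + q*48 = 10 + 24*48 = 10 + 1152 = 1162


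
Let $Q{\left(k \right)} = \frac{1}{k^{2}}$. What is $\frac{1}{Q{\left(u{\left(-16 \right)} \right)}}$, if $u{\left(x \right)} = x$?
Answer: $256$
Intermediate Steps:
$Q{\left(k \right)} = \frac{1}{k^{2}}$
$\frac{1}{Q{\left(u{\left(-16 \right)} \right)}} = \frac{1}{\frac{1}{256}} = 256$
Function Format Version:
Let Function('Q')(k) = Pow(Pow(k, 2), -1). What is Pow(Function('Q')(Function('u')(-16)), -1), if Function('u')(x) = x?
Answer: 256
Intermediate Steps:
Function('Q')(k) = Pow(k, -2)
Pow(Function('Q')(Function('u')(-16)), -1) = Pow(Pow(-16, -2), -1) = Pow(Rational(1, 256), -1) = 256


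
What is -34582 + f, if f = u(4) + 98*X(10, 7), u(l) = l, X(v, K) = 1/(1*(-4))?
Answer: -69205/2 ≈ -34603.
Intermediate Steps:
X(v, K) = -¼ (X(v, K) = 1/(-4) = -¼)
f = -41/2 (f = 4 + 98*(-¼) = 4 - 49/2 = -41/2 ≈ -20.500)
-34582 + f = -34582 - 41/2 = -69205/2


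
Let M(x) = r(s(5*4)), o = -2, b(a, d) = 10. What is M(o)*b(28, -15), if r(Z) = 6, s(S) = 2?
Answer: 60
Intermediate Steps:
M(x) = 6
M(o)*b(28, -15) = 6*10 = 60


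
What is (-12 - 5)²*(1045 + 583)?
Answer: 470492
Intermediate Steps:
(-12 - 5)²*(1045 + 583) = (-17)²*1628 = 289*1628 = 470492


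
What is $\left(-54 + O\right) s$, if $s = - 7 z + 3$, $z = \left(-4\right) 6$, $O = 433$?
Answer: $64809$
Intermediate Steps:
$z = -24$
$s = 171$ ($s = \left(-7\right) \left(-24\right) + 3 = 168 + 3 = 171$)
$\left(-54 + O\right) s = \left(-54 + 433\right) 171 = 379 \cdot 171 = 64809$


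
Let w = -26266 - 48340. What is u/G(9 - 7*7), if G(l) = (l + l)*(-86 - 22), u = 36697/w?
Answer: -36697/644595840 ≈ -5.6930e-5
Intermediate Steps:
w = -74606
u = -36697/74606 (u = 36697/(-74606) = 36697*(-1/74606) = -36697/74606 ≈ -0.49188)
G(l) = -216*l (G(l) = (2*l)*(-108) = -216*l)
u/G(9 - 7*7) = -36697*(-1/(216*(9 - 7*7)))/74606 = -36697*(-1/(216*(9 - 49)))/74606 = -36697/(74606*((-216*(-40)))) = -36697/74606/8640 = -36697/74606*1/8640 = -36697/644595840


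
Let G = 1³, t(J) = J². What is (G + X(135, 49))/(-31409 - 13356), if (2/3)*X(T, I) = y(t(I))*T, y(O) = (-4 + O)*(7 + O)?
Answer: -1168825141/44765 ≈ -26110.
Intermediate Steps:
X(T, I) = 3*T*(-28 + I⁴ + 3*I²)/2 (X(T, I) = 3*((-28 + (I²)² + 3*I²)*T)/2 = 3*((-28 + I⁴ + 3*I²)*T)/2 = 3*(T*(-28 + I⁴ + 3*I²))/2 = 3*T*(-28 + I⁴ + 3*I²)/2)
G = 1
(G + X(135, 49))/(-31409 - 13356) = (1 + (3/2)*135*(-28 + 49⁴ + 3*49²))/(-31409 - 13356) = (1 + (3/2)*135*(-28 + 5764801 + 3*2401))/(-44765) = (1 + (3/2)*135*(-28 + 5764801 + 7203))*(-1/44765) = (1 + (3/2)*135*5771976)*(-1/44765) = (1 + 1168825140)*(-1/44765) = 1168825141*(-1/44765) = -1168825141/44765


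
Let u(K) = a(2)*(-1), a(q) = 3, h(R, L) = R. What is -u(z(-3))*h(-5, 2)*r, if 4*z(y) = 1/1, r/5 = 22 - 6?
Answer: -1200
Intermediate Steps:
r = 80 (r = 5*(22 - 6) = 5*16 = 80)
z(y) = ¼ (z(y) = (¼)/1 = (¼)*1 = ¼)
u(K) = -3 (u(K) = 3*(-1) = -3)
-u(z(-3))*h(-5, 2)*r = -(-3*(-5))*80 = -15*80 = -1*1200 = -1200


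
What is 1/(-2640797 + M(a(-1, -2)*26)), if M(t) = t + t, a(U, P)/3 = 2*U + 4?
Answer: -1/2640485 ≈ -3.7872e-7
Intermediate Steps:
a(U, P) = 12 + 6*U (a(U, P) = 3*(2*U + 4) = 3*(4 + 2*U) = 12 + 6*U)
M(t) = 2*t
1/(-2640797 + M(a(-1, -2)*26)) = 1/(-2640797 + 2*((12 + 6*(-1))*26)) = 1/(-2640797 + 2*((12 - 6)*26)) = 1/(-2640797 + 2*(6*26)) = 1/(-2640797 + 2*156) = 1/(-2640797 + 312) = 1/(-2640485) = -1/2640485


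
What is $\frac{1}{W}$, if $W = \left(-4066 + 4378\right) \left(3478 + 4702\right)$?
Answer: $\frac{1}{2552160} \approx 3.9182 \cdot 10^{-7}$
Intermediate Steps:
$W = 2552160$ ($W = 312 \cdot 8180 = 2552160$)
$\frac{1}{W} = \frac{1}{2552160}$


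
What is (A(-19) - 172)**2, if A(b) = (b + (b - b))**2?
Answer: 35721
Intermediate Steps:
A(b) = b**2 (A(b) = (b + 0)**2 = b**2)
(A(-19) - 172)**2 = ((-19)**2 - 172)**2 = (361 - 172)**2 = 189**2 = 35721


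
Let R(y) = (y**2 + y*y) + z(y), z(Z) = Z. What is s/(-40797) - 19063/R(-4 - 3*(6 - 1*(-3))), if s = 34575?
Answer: -281031512/25715709 ≈ -10.928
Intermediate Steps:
R(y) = y + 2*y**2 (R(y) = (y**2 + y*y) + y = (y**2 + y**2) + y = 2*y**2 + y = y + 2*y**2)
s/(-40797) - 19063/R(-4 - 3*(6 - 1*(-3))) = 34575/(-40797) - 19063*1/((1 + 2*(-4 - 3*(6 - 1*(-3))))*(-4 - 3*(6 - 1*(-3)))) = 34575*(-1/40797) - 19063*1/((1 + 2*(-4 - 3*(6 + 3)))*(-4 - 3*(6 + 3))) = -11525/13599 - 19063*1/((1 + 2*(-4 - 3*9))*(-4 - 3*9)) = -11525/13599 - 19063*1/((1 + 2*(-4 - 27))*(-4 - 27)) = -11525/13599 - 19063*(-1/(31*(1 + 2*(-31)))) = -11525/13599 - 19063*(-1/(31*(1 - 62))) = -11525/13599 - 19063/((-31*(-61))) = -11525/13599 - 19063/1891 = -281031512/25715709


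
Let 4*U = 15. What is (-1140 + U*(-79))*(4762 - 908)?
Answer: -11070615/2 ≈ -5.5353e+6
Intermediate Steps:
U = 15/4 (U = (¼)*15 = 15/4 ≈ 3.7500)
(-1140 + U*(-79))*(4762 - 908) = (-1140 + (15/4)*(-79))*(4762 - 908) = (-1140 - 1185/4)*3854 = -5745/4*3854 = -11070615/2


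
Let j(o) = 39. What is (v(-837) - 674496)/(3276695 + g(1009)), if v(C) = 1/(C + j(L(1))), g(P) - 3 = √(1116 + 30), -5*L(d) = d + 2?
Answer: -881837759627341/4283963163041142 + 538247809*√1146/8567926326082284 ≈ -0.20584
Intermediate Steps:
L(d) = -⅖ - d/5 (L(d) = -(d + 2)/5 = -(2 + d)/5 = -⅖ - d/5)
g(P) = 3 + √1146 (g(P) = 3 + √(1116 + 30) = 3 + √1146)
v(C) = 1/(39 + C) (v(C) = 1/(C + 39) = 1/(39 + C))
(v(-837) - 674496)/(3276695 + g(1009)) = (1/(39 - 837) - 674496)/(3276695 + (3 + √1146)) = (1/(-798) - 674496)/(3276698 + √1146) = (-1/798 - 674496)/(3276698 + √1146) = -538247809/(798*(3276698 + √1146))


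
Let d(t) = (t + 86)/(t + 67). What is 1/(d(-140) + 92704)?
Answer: 73/6767446 ≈ 1.0787e-5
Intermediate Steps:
d(t) = (86 + t)/(67 + t)
1/(d(-140) + 92704) = 1/((86 - 140)/(67 - 140) + 92704) = 1/(-54/(-73) + 92704) = 1/(-1/73*(-54) + 92704) = 1/(54/73 + 92704) = 1/(6767446/73) = 73/6767446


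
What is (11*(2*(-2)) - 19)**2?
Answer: 3969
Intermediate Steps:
(11*(2*(-2)) - 19)**2 = (11*(-4) - 19)**2 = (-44 - 19)**2 = (-63)**2 = 3969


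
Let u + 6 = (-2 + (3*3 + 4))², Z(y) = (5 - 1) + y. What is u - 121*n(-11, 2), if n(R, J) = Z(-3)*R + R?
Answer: 2777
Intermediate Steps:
Z(y) = 4 + y
u = 115 (u = -6 + (-2 + (3*3 + 4))² = -6 + (-2 + (9 + 4))² = -6 + (-2 + 13)² = -6 + 11² = -6 + 121 = 115)
n(R, J) = 2*R (n(R, J) = (4 - 3)*R + R = 1*R + R = R + R = 2*R)
u - 121*n(-11, 2) = 115 - 242*(-11) = 115 - 121*(-22) = 115 + 2662 = 2777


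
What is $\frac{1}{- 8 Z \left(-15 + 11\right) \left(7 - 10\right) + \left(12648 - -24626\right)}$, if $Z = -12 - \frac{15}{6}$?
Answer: $\frac{1}{38666} \approx 2.5863 \cdot 10^{-5}$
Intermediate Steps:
$Z = - \frac{29}{2}$ ($Z = -12 - \frac{5}{2} = - \frac{29}{2} \approx -14.5$)
$\frac{1}{- 8 Z \left(-15 + 11\right) \left(7 - 10\right) + \left(12648 - -24626\right)} = \frac{1}{\left(-8\right) \left(- \frac{29}{2}\right) \left(-15 + 11\right) \left(7 - 10\right) + \left(12648 - -24626\right)} = \frac{1}{116 \left(\left(-4\right) \left(-3\right)\right) + \left(12648 + 24626\right)} = \frac{1}{116 \cdot 12 + 37274} = \frac{1}{1392 + 37274} = \frac{1}{38666}$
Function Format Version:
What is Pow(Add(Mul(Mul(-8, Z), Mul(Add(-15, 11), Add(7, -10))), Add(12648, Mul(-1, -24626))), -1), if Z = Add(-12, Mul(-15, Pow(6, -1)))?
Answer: Rational(1, 38666) ≈ 2.5863e-5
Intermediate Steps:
Z = Rational(-29, 2) (Z = Add(-12, Mul(-15, Rational(1, 6))) = Add(-12, Rational(-5, 2)) = Rational(-29, 2) ≈ -14.500)
Pow(Add(Mul(Mul(-8, Z), Mul(Add(-15, 11), Add(7, -10))), Add(12648, Mul(-1, -24626))), -1) = Pow(Add(Mul(Mul(-8, Rational(-29, 2)), Mul(Add(-15, 11), Add(7, -10))), Add(12648, Mul(-1, -24626))), -1) = Pow(Add(Mul(116, Mul(-4, -3)), Add(12648, 24626)), -1) = Pow(Add(Mul(116, 12), 37274), -1) = Pow(Add(1392, 37274), -1) = Pow(38666, -1) = Rational(1, 38666)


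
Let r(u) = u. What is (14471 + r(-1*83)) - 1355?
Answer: 13033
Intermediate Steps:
(14471 + r(-1*83)) - 1355 = (14471 - 1*83) - 1355 = (14471 - 83) - 1355 = 14388 - 1355 = 13033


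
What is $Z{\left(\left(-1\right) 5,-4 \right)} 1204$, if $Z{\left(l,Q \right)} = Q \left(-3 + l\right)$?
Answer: $38528$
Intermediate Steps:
$Z{\left(\left(-1\right) 5,-4 \right)} 1204 = - 4 \left(-3 - 5\right) 1204 = \left(-4\right) \left(-8\right) 1204 = 32 \cdot 1204 = 38528$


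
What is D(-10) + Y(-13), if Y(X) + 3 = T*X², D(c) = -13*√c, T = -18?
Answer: -3045 - 13*I*√10 ≈ -3045.0 - 41.11*I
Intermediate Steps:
Y(X) = -3 - 18*X²
D(-10) + Y(-13) = -13*I*√10 + (-3 - 18*(-13)²) = -13*I*√10 + (-3 - 18*169) = -13*I*√10 + (-3 - 3042) = -13*I*√10 - 3045 = -3045 - 13*I*√10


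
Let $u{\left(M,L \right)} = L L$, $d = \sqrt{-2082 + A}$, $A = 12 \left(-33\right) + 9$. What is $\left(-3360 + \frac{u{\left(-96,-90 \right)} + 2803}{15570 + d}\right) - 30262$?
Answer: $\frac{- 33622 \sqrt{2469} + 523483637 i}{\sqrt{2469} - 15570 i} \approx -33621.0 - 0.0022346 i$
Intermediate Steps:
$A = -387$ ($A = -396 + 9 = -387$)
$d = i \sqrt{2469}$ ($d = \sqrt{-2082 - 387} = \sqrt{-2469} = i \sqrt{2469} \approx 49.689 i$)
$u{\left(M,L \right)} = L^{2}$
$\left(-3360 + \frac{u{\left(-96,-90 \right)} + 2803}{15570 + d}\right) - 30262 = \left(-3360 + \frac{\left(-90\right)^{2} + 2803}{15570 + i \sqrt{2469}}\right) - 30262 = \left(-3360 + \frac{8100 + 2803}{15570 + i \sqrt{2469}}\right) - 30262 = \left(-3360 + \frac{10903}{15570 + i \sqrt{2469}}\right) - 30262 = -33622 + \frac{10903}{15570 + i \sqrt{2469}}$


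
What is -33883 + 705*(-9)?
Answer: -40228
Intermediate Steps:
-33883 + 705*(-9) = -33883 - 6345 = -40228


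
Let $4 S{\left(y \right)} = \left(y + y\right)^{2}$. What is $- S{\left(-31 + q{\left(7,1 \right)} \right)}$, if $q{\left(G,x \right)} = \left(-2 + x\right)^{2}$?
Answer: $-900$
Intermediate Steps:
$S{\left(y \right)} = y^{2}$ ($S{\left(y \right)} = \frac{\left(y + y\right)^{2}}{4} = \frac{\left(2 y\right)^{2}}{4} = \frac{4 y^{2}}{4} = y^{2}$)
$- S{\left(-31 + q{\left(7,1 \right)} \right)} = - \left(-31 + \left(-2 + 1\right)^{2}\right)^{2} = - \left(-31 + \left(-1\right)^{2}\right)^{2} = - \left(-31 + 1\right)^{2} = - \left(-30\right)^{2} = \left(-1\right) 900 = -900$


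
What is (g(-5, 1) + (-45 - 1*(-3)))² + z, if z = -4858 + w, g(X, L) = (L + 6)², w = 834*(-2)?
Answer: -6477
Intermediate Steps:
w = -1668
g(X, L) = (6 + L)²
z = -6526 (z = -4858 - 1668 = -6526)
(g(-5, 1) + (-45 - 1*(-3)))² + z = ((6 + 1)² + (-45 - 1*(-3)))² - 6526 = (7² + (-45 + 3))² - 6526 = (49 - 42)² - 6526 = 7² - 6526 = 49 - 6526 = -6477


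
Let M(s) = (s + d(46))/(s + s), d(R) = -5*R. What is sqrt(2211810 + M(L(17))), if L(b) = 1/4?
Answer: sqrt(8845402)/2 ≈ 1487.1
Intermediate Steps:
L(b) = 1/4
M(s) = (-230 + s)/(2*s) (M(s) = (s - 5*46)/(s + s) = (s - 230)/((2*s)) = (-230 + s)*(1/(2*s)) = (-230 + s)/(2*s))
sqrt(2211810 + M(L(17))) = sqrt(2211810 + (-230 + 1/4)/(2*(1/4))) = sqrt(2211810 + (1/2)*4*(-919/4)) = sqrt(2211810 - 919/2) = sqrt(4422701/2) = sqrt(8845402)/2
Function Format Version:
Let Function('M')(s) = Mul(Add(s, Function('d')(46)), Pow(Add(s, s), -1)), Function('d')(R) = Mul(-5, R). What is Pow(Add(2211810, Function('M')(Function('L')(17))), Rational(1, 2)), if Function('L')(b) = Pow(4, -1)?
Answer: Mul(Rational(1, 2), Pow(8845402, Rational(1, 2))) ≈ 1487.1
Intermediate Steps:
Function('L')(b) = Rational(1, 4)
Function('M')(s) = Mul(Rational(1, 2), Pow(s, -1), Add(-230, s)) (Function('M')(s) = Mul(Add(s, Mul(-5, 46)), Pow(Add(s, s), -1)) = Mul(Add(s, -230), Pow(Mul(2, s), -1)) = Mul(Add(-230, s), Mul(Rational(1, 2), Pow(s, -1))) = Mul(Rational(1, 2), Pow(s, -1), Add(-230, s)))
Pow(Add(2211810, Function('M')(Function('L')(17))), Rational(1, 2)) = Pow(Add(2211810, Mul(Rational(1, 2), Pow(Rational(1, 4), -1), Add(-230, Rational(1, 4)))), Rational(1, 2)) = Pow(Add(2211810, Mul(Rational(1, 2), 4, Rational(-919, 4))), Rational(1, 2)) = Pow(Add(2211810, Rational(-919, 2)), Rational(1, 2)) = Pow(Rational(4422701, 2), Rational(1, 2)) = Mul(Rational(1, 2), Pow(8845402, Rational(1, 2)))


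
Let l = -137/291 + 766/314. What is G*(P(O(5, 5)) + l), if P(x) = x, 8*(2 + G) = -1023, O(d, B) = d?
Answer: -330795781/365496 ≈ -905.06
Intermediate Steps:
G = -1039/8 (G = -2 + (⅛)*(-1023) = -2 - 1023/8 = -1039/8 ≈ -129.88)
l = 89944/45687 (l = -137*1/291 + 766*(1/314) = -137/291 + 383/157 = 89944/45687 ≈ 1.9687)
G*(P(O(5, 5)) + l) = -1039*(5 + 89944/45687)/8 = -1039/8*318379/45687 = -330795781/365496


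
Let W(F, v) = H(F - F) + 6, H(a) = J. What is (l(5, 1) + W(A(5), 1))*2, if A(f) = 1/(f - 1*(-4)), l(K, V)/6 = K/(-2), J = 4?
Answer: -10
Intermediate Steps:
H(a) = 4
l(K, V) = -3*K (l(K, V) = 6*(K/(-2)) = 6*(K*(-½)) = 6*(-K/2) = -3*K)
A(f) = 1/(4 + f) (A(f) = 1/(f + 4) = 1/(4 + f))
W(F, v) = 10 (W(F, v) = 4 + 6 = 10)
(l(5, 1) + W(A(5), 1))*2 = (-3*5 + 10)*2 = (-15 + 10)*2 = -5*2 = -10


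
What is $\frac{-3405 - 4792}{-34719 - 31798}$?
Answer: $\frac{8197}{66517} \approx 0.12323$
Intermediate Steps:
$\frac{-3405 - 4792}{-34719 - 31798} = - \frac{8197}{-66517} = \left(-8197\right) \left(- \frac{1}{66517}\right) = \frac{8197}{66517}$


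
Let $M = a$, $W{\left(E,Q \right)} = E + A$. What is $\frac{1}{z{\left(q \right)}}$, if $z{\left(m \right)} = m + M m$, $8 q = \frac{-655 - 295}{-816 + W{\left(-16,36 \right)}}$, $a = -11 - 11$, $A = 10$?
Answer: $- \frac{1096}{3325} \approx -0.32962$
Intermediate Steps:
$W{\left(E,Q \right)} = 10 + E$ ($W{\left(E,Q \right)} = E + 10 = 10 + E$)
$a = -22$
$q = \frac{475}{3288}$ ($q = \frac{\left(-655 - 295\right) \frac{1}{-816 + \left(10 - 16\right)}}{8} = \frac{\left(-950\right) \frac{1}{-816 - 6}}{8} = \frac{\left(-950\right) \frac{1}{-822}}{8} = \frac{\left(-950\right) \left(- \frac{1}{822}\right)}{8} = \frac{1}{8} \cdot \frac{475}{411} = \frac{475}{3288} \approx 0.14446$)
$M = -22$
$z{\left(m \right)} = - 21 m$ ($z{\left(m \right)} = m - 22 m = - 21 m$)
$\frac{1}{z{\left(q \right)}} = \frac{1}{\left(-21\right) \frac{475}{3288}} = \frac{1}{- \frac{3325}{1096}} = - \frac{1096}{3325}$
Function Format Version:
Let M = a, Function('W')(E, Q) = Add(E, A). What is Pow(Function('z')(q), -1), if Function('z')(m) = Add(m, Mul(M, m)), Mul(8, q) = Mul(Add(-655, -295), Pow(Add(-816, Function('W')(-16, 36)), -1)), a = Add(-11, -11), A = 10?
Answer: Rational(-1096, 3325) ≈ -0.32962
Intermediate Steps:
Function('W')(E, Q) = Add(10, E) (Function('W')(E, Q) = Add(E, 10) = Add(10, E))
a = -22
q = Rational(475, 3288) (q = Mul(Rational(1, 8), Mul(Add(-655, -295), Pow(Add(-816, Add(10, -16)), -1))) = Mul(Rational(1, 8), Mul(-950, Pow(Add(-816, -6), -1))) = Mul(Rational(1, 8), Mul(-950, Pow(-822, -1))) = Mul(Rational(1, 8), Mul(-950, Rational(-1, 822))) = Mul(Rational(1, 8), Rational(475, 411)) = Rational(475, 3288) ≈ 0.14446)
M = -22
Function('z')(m) = Mul(-21, m) (Function('z')(m) = Add(m, Mul(-22, m)) = Mul(-21, m))
Pow(Function('z')(q), -1) = Pow(Mul(-21, Rational(475, 3288)), -1) = Pow(Rational(-3325, 1096), -1) = Rational(-1096, 3325)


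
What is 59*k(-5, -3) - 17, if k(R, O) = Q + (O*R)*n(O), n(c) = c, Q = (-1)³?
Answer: -2731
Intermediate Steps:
Q = -1
k(R, O) = -1 + R*O² (k(R, O) = -1 + (O*R)*O = -1 + R*O²)
59*k(-5, -3) - 17 = 59*(-1 - 5*(-3)²) - 17 = 59*(-1 - 5*9) - 17 = 59*(-1 - 45) - 17 = 59*(-46) - 17 = -2714 - 17 = -2731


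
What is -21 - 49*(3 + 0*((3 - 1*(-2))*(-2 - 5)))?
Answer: -168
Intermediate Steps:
-21 - 49*(3 + 0*((3 - 1*(-2))*(-2 - 5))) = -21 - 49*(3 + 0*((3 + 2)*(-7))) = -21 - 49*(3 + 0*(5*(-7))) = -21 - 49*(3 + 0*(-35)) = -21 - 49*(3 + 0) = -21 - 49*3 = -21 - 147 = -168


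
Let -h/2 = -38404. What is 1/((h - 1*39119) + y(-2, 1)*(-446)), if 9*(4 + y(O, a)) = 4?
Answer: 9/353473 ≈ 2.5462e-5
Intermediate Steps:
h = 76808 (h = -2*(-38404) = 76808)
y(O, a) = -32/9 (y(O, a) = -4 + (1/9)*4 = -4 + 4/9 = -32/9)
1/((h - 1*39119) + y(-2, 1)*(-446)) = 1/((76808 - 1*39119) - 32/9*(-446)) = 1/((76808 - 39119) + 14272/9) = 1/(37689 + 14272/9) = 1/(353473/9) = 9/353473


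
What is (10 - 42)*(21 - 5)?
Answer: -512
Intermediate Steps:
(10 - 42)*(21 - 5) = -32*16 = -512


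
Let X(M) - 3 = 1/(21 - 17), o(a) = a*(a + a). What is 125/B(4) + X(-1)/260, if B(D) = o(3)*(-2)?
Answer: -2491/720 ≈ -3.4597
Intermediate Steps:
o(a) = 2*a² (o(a) = a*(2*a) = 2*a²)
X(M) = 13/4 (X(M) = 3 + 1/(21 - 17) = 3 + 1/4 = 3 + ¼ = 13/4)
B(D) = -36 (B(D) = (2*3²)*(-2) = (2*9)*(-2) = 18*(-2) = -36)
125/B(4) + X(-1)/260 = 125/(-36) + (13/4)/260 = 125*(-1/36) + (13/4)*(1/260) = -125/36 + 1/80 = -2491/720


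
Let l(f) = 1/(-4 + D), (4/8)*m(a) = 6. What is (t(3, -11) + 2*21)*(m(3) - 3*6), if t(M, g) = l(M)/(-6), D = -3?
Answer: -1765/7 ≈ -252.14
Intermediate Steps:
m(a) = 12 (m(a) = 2*6 = 12)
l(f) = -⅐ (l(f) = 1/(-4 - 3) = 1/(-7) = -⅐)
t(M, g) = 1/42 (t(M, g) = -⅐/(-6) = -⅐*(-⅙) = 1/42)
(t(3, -11) + 2*21)*(m(3) - 3*6) = (1/42 + 2*21)*(12 - 3*6) = (1/42 + 42)*(12 - 18) = (1765/42)*(-6) = -1765/7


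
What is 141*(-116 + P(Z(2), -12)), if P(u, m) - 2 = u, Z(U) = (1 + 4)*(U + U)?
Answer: -13254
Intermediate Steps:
Z(U) = 10*U (Z(U) = 5*(2*U) = 10*U)
P(u, m) = 2 + u
141*(-116 + P(Z(2), -12)) = 141*(-116 + (2 + 10*2)) = 141*(-116 + (2 + 20)) = 141*(-116 + 22) = 141*(-94) = -13254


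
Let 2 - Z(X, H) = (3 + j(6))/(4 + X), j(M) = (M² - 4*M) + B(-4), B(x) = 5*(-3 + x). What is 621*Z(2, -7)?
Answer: 3312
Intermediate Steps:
B(x) = -15 + 5*x
j(M) = -35 + M² - 4*M (j(M) = (M² - 4*M) + (-15 + 5*(-4)) = (M² - 4*M) + (-15 - 20) = (M² - 4*M) - 35 = -35 + M² - 4*M)
Z(X, H) = 2 + 20/(4 + X) (Z(X, H) = 2 - (3 + (-35 + 6² - 4*6))/(4 + X) = 2 - (3 + (-35 + 36 - 24))/(4 + X) = 2 - (3 - 23)/(4 + X) = 2 - (-20)/(4 + X) = 2 + 20/(4 + X))
621*Z(2, -7) = 621*(2*(14 + 2)/(4 + 2)) = 621*(2*16/6) = 621*(2*(⅙)*16) = 621*(16/3) = 3312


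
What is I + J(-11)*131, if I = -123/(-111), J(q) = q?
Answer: -53276/37 ≈ -1439.9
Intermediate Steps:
I = 41/37 (I = -123*(-1/111) = 41/37 ≈ 1.1081)
I + J(-11)*131 = 41/37 - 11*131 = 41/37 - 1441 = -53276/37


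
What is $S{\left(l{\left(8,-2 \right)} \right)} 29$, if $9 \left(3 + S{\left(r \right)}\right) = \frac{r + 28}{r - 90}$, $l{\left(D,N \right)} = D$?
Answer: $- \frac{3625}{41} \approx -88.415$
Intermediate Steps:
$S{\left(r \right)} = -3 + \frac{28 + r}{9 \left(-90 + r\right)}$ ($S{\left(r \right)} = -3 + \frac{\left(r + 28\right) \frac{1}{r - 90}}{9} = -3 + \frac{\left(28 + r\right) \frac{1}{-90 + r}}{9} = -3 + \frac{\frac{1}{-90 + r} \left(28 + r\right)}{9} = -3 + \frac{28 + r}{9 \left(-90 + r\right)}$)
$S{\left(l{\left(8,-2 \right)} \right)} 29 = \frac{2 \left(1229 - 104\right)}{9 \left(-90 + 8\right)} 29 = \frac{2 \left(1229 - 104\right)}{9 \left(-82\right)} 29 = \frac{2}{9} \left(- \frac{1}{82}\right) 1125 \cdot 29 = \left(- \frac{125}{41}\right) 29 = - \frac{3625}{41}$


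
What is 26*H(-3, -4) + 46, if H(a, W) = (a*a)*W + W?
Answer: -994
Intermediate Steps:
H(a, W) = W + W*a² (H(a, W) = a²*W + W = W*a² + W = W + W*a²)
26*H(-3, -4) + 46 = 26*(-4*(1 + (-3)²)) + 46 = 26*(-4*(1 + 9)) + 46 = 26*(-4*10) + 46 = 26*(-40) + 46 = -1040 + 46 = -994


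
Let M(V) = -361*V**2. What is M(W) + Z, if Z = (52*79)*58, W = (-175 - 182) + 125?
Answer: -19192200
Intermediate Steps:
W = -232 (W = -357 + 125 = -232)
Z = 238264 (Z = 4108*58 = 238264)
M(W) + Z = -361*(-232)**2 + 238264 = -361*53824 + 238264 = -19430464 + 238264 = -19192200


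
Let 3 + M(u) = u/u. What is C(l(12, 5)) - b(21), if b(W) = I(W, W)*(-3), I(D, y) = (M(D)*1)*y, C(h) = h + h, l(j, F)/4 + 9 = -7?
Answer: -254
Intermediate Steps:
l(j, F) = -64 (l(j, F) = -36 + 4*(-7) = -36 - 28 = -64)
C(h) = 2*h
M(u) = -2 (M(u) = -3 + u/u = -3 + 1 = -2)
I(D, y) = -2*y (I(D, y) = (-2*1)*y = -2*y)
b(W) = 6*W (b(W) = -2*W*(-3) = 6*W)
C(l(12, 5)) - b(21) = 2*(-64) - 6*21 = -128 - 1*126 = -128 - 126 = -254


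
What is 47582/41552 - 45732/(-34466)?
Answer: 885054319/358032808 ≈ 2.4720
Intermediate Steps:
47582/41552 - 45732/(-34466) = 47582*(1/41552) - 45732*(-1/34466) = 23791/20776 + 22866/17233 = 885054319/358032808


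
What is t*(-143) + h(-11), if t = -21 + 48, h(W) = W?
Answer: -3872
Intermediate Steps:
t = 27
t*(-143) + h(-11) = 27*(-143) - 11 = -3861 - 11 = -3872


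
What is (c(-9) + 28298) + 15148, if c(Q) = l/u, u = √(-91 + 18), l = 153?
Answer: 43446 - 153*I*√73/73 ≈ 43446.0 - 17.907*I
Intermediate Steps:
u = I*√73 (u = √(-73) = I*√73 ≈ 8.544*I)
c(Q) = -153*I*√73/73 (c(Q) = 153/((I*√73)) = 153*(-I*√73/73) = -153*I*√73/73)
(c(-9) + 28298) + 15148 = (-153*I*√73/73 + 28298) + 15148 = (28298 - 153*I*√73/73) + 15148 = 43446 - 153*I*√73/73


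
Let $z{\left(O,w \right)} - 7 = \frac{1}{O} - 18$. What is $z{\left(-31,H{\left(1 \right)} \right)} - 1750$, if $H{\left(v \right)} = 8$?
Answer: $- \frac{54592}{31} \approx -1761.0$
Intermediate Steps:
$z{\left(O,w \right)} = -11 + \frac{1}{O}$ ($z{\left(O,w \right)} = 7 - \left(18 - \frac{1}{O}\right) = -11 + \frac{1}{O}$)
$z{\left(-31,H{\left(1 \right)} \right)} - 1750 = \left(-11 + \frac{1}{-31}\right) - 1750 = \left(-11 - \frac{1}{31}\right) - 1750 = - \frac{342}{31} - 1750 = - \frac{54592}{31}$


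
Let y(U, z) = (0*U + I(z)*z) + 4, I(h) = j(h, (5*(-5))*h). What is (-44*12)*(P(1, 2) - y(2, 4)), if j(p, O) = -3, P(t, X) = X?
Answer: -5280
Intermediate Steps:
I(h) = -3
y(U, z) = 4 - 3*z (y(U, z) = (0*U - 3*z) + 4 = (0 - 3*z) + 4 = -3*z + 4 = 4 - 3*z)
(-44*12)*(P(1, 2) - y(2, 4)) = (-44*12)*(2 - (4 - 3*4)) = -528*(2 - (4 - 12)) = -528*(2 - 1*(-8)) = -528*(2 + 8) = -528*10 = -5280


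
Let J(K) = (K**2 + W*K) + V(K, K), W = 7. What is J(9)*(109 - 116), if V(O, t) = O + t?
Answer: -1134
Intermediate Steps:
J(K) = K**2 + 9*K (J(K) = (K**2 + 7*K) + (K + K) = (K**2 + 7*K) + 2*K = K**2 + 9*K)
J(9)*(109 - 116) = (9*(9 + 9))*(109 - 116) = (9*18)*(-7) = 162*(-7) = -1134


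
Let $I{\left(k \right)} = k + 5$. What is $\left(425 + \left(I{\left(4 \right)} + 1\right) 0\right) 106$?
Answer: $45050$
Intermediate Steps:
$I{\left(k \right)} = 5 + k$
$\left(425 + \left(I{\left(4 \right)} + 1\right) 0\right) 106 = \left(425 + \left(\left(5 + 4\right) + 1\right) 0\right) 106 = \left(425 + \left(9 + 1\right) 0\right) 106 = \left(425 + 10 \cdot 0\right) 106 = \left(425 + 0\right) 106 = 425 \cdot 106 = 45050$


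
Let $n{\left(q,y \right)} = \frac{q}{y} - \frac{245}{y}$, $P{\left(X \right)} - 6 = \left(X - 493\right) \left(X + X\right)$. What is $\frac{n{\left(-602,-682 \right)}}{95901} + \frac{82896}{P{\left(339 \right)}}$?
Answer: $- \frac{82146689515}{103463944662} \approx -0.79396$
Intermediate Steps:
$P{\left(X \right)} = 6 + 2 X \left(-493 + X\right)$ ($P{\left(X \right)} = 6 + \left(X - 493\right) \left(X + X\right) = 6 + \left(-493 + X\right) 2 X = 6 + 2 X \left(-493 + X\right)$)
$n{\left(q,y \right)} = - \frac{245}{y} + \frac{q}{y}$
$\frac{n{\left(-602,-682 \right)}}{95901} + \frac{82896}{P{\left(339 \right)}} = \frac{\frac{1}{-682} \left(-245 - 602\right)}{95901} + \frac{82896}{6 - 334254 + 2 \cdot 339^{2}} = \left(- \frac{1}{682}\right) \left(-847\right) \frac{1}{95901} + \frac{82896}{6 - 334254 + 2 \cdot 114921} = \frac{77}{62} \cdot \frac{1}{95901} + \frac{82896}{6 - 334254 + 229842} = \frac{77}{5945862} + \frac{82896}{-104406} = \frac{77}{5945862} + 82896 \left(- \frac{1}{104406}\right) = \frac{77}{5945862} - \frac{13816}{17401} = - \frac{82146689515}{103463944662}$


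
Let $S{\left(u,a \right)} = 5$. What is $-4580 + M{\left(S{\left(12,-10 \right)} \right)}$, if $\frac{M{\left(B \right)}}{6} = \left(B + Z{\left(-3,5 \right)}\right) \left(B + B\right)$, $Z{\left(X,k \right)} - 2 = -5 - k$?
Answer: $-4760$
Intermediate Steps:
$Z{\left(X,k \right)} = -3 - k$ ($Z{\left(X,k \right)} = 2 - \left(5 + k\right) = -3 - k$)
$M{\left(B \right)} = 12 B \left(-8 + B\right)$ ($M{\left(B \right)} = 6 \left(B - 8\right) \left(B + B\right) = 6 \left(B - 8\right) 2 B = 6 \left(-8 + B\right) 2 B = 6 \cdot 2 B \left(-8 + B\right) = 12 B \left(-8 + B\right)$)
$-4580 + M{\left(S{\left(12,-10 \right)} \right)} = -4580 + 12 \cdot 5 \left(-8 + 5\right) = -4580 + 12 \cdot 5 \left(-3\right) = -4580 - 180 = -4760$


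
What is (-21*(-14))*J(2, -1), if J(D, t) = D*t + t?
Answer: -882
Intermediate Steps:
J(D, t) = t + D*t
(-21*(-14))*J(2, -1) = (-21*(-14))*(-(1 + 2)) = 294*(-1*3) = 294*(-3) = -882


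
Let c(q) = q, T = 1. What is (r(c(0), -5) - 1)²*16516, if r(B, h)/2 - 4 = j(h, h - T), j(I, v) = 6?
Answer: 5962276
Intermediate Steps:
r(B, h) = 20 (r(B, h) = 8 + 2*6 = 8 + 12 = 20)
(r(c(0), -5) - 1)²*16516 = (20 - 1)²*16516 = 19²*16516 = 361*16516 = 5962276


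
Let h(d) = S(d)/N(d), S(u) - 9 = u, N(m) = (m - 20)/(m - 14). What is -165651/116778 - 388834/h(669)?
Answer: -4923812274923/8643323670 ≈ -569.67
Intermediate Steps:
N(m) = (-20 + m)/(-14 + m)
S(u) = 9 + u
h(d) = (-14 + d)*(9 + d)/(-20 + d) (h(d) = (9 + d)/(((-20 + d)/(-14 + d))) = (9 + d)*((-14 + d)/(-20 + d)) = (-14 + d)*(9 + d)/(-20 + d))
-165651/116778 - 388834/h(669) = -165651/116778 - 388834*(-20 + 669)/((-14 + 669)*(9 + 669)) = -165651*1/116778 - 388834/(655*678/649) = -55217/38926 - 388834/((1/649)*655*678) = -55217/38926 - 388834/444090/649 = -55217/38926 - 388834*649/444090 = -55217/38926 - 126176633/222045 = -4923812274923/8643323670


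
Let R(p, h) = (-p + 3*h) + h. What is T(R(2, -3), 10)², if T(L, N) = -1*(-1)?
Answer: 1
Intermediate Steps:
R(p, h) = -p + 4*h
T(L, N) = 1
T(R(2, -3), 10)² = 1² = 1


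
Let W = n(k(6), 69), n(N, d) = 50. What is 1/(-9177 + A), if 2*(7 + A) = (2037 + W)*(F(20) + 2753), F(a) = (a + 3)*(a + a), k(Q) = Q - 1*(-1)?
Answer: 2/7647183 ≈ 2.6153e-7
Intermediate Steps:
k(Q) = 1 + Q (k(Q) = Q + 1 = 1 + Q)
F(a) = 2*a*(3 + a) (F(a) = (3 + a)*(2*a) = 2*a*(3 + a))
W = 50
A = 7665537/2 (A = -7 + ((2037 + 50)*(2*20*(3 + 20) + 2753))/2 = -7 + (2087*(2*20*23 + 2753))/2 = -7 + (2087*(920 + 2753))/2 = -7 + (2087*3673)/2 = -7 + (½)*7665551 = -7 + 7665551/2 = 7665537/2 ≈ 3.8328e+6)
1/(-9177 + A) = 1/(-9177 + 7665537/2) = 1/(7647183/2) = 2/7647183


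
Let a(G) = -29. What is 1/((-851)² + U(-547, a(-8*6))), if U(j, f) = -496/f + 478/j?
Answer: 15863/11488257913 ≈ 1.3808e-6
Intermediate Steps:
1/((-851)² + U(-547, a(-8*6))) = 1/((-851)² + (-496/(-29) + 478/(-547))) = 1/(724201 + (-496*(-1/29) + 478*(-1/547))) = 1/(724201 + (496/29 - 478/547)) = 1/(724201 + 257450/15863) = 1/(11488257913/15863) = 15863/11488257913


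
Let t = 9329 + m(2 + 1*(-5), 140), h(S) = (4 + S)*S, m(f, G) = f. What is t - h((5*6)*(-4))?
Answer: -4594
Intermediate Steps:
h(S) = S*(4 + S)
t = 9326 (t = 9329 + (2 + 1*(-5)) = 9329 + (2 - 5) = 9329 - 3 = 9326)
t - h((5*6)*(-4)) = 9326 - (5*6)*(-4)*(4 + (5*6)*(-4)) = 9326 - 30*(-4)*(4 + 30*(-4)) = 9326 - (-120)*(4 - 120) = 9326 - (-120)*(-116) = 9326 - 1*13920 = 9326 - 13920 = -4594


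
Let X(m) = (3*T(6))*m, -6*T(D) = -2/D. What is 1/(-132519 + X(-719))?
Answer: -6/795833 ≈ -7.5393e-6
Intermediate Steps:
T(D) = 1/(3*D) (T(D) = -(-1)/(3*D) = 1/(3*D))
X(m) = m/6 (X(m) = (3*((⅓)/6))*m = (3*((⅓)*(⅙)))*m = (3*(1/18))*m = m/6)
1/(-132519 + X(-719)) = 1/(-132519 + (⅙)*(-719)) = 1/(-132519 - 719/6) = 1/(-795833/6) = -6/795833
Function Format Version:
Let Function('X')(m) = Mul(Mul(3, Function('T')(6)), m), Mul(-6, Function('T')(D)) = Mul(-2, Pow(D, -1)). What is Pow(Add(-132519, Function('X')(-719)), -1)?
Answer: Rational(-6, 795833) ≈ -7.5393e-6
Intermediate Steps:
Function('T')(D) = Mul(Rational(1, 3), Pow(D, -1)) (Function('T')(D) = Mul(Rational(-1, 6), Mul(-2, Pow(D, -1))) = Mul(Rational(1, 3), Pow(D, -1)))
Function('X')(m) = Mul(Rational(1, 6), m) (Function('X')(m) = Mul(Mul(3, Mul(Rational(1, 3), Pow(6, -1))), m) = Mul(Mul(3, Mul(Rational(1, 3), Rational(1, 6))), m) = Mul(Mul(3, Rational(1, 18)), m) = Mul(Rational(1, 6), m))
Pow(Add(-132519, Function('X')(-719)), -1) = Pow(Add(-132519, Mul(Rational(1, 6), -719)), -1) = Pow(Add(-132519, Rational(-719, 6)), -1) = Pow(Rational(-795833, 6), -1) = Rational(-6, 795833)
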